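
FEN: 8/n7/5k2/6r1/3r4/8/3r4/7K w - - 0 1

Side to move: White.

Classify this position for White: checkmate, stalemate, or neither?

White to move; white king on h1.
In check: no.
King squares — g1: attacked by Rg5; g2: attacked by Rd2; h2: attacked by Rd2.
Legal moves for White: none.
Not in check and no legal moves → stalemate.

stalemate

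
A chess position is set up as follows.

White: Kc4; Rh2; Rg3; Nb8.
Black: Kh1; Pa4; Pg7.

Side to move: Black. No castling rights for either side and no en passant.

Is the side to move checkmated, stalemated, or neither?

Black to move; black king on h1.
In check: yes, from the white rook on h2.
King squares — g1: attacked by Rg3; g2: attacked by Rh2; h2: available.
Legal moves for Black: Kxh2.
Black is in check but has 1 legal move → neither.

neither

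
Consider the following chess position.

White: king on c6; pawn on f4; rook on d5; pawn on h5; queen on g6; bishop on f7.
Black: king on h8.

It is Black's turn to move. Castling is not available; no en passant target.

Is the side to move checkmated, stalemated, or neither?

Black to move; black king on h8.
In check: no.
King squares — g7: attacked by Qg6; h7: attacked by Qg6; g8: attacked by Qg6.
Legal moves for Black: none.
Not in check and no legal moves → stalemate.

stalemate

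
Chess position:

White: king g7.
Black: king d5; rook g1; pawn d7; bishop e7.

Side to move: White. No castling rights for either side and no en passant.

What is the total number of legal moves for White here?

4

White to move; king on g7.
In check: yes, from the black rook on g1.
Legal moves: Kh8, Kh7, Kf7, Kh6.
Count: 4.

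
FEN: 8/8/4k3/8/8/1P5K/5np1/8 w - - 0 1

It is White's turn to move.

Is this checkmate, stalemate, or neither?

White to move; white king on h3.
In check: yes, from the black knight on f2.
Legal moves for White: Kh4, Kg3, Kh2, Kxg2.
White is in check but has 4 legal moves → neither.

neither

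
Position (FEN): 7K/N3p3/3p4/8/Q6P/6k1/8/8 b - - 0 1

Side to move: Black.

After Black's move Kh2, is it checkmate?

no

After Kh2: white king on h8; in check: no.
White is not in check, so this cannot be checkmate.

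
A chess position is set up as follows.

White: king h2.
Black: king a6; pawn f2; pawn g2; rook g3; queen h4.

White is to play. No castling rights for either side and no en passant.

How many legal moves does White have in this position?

White to move; king on h2.
In check: yes, from the black queen on h4.
Legal moves: none.
Count: 0.

0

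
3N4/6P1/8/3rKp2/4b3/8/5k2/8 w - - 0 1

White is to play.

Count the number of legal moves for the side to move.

3

White to move; king on e5.
In check: yes, from the black rook on d5.
Legal moves: Kf6, Ke6, Kf4.
Count: 3.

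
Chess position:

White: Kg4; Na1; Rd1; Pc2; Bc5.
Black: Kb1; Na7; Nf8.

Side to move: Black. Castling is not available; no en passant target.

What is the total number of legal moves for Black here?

2

Black to move; king on b1.
In check: yes, from the white rook on d1.
Legal moves: Kb2, Ka2.
Count: 2.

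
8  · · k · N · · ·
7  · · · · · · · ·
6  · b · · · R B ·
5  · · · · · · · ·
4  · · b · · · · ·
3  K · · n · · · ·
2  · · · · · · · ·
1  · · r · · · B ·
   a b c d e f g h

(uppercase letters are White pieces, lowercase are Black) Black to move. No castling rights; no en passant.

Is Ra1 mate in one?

After Ra1: white king on a3; in check: yes, from the black rook on a1.
King squares — a2: attacked by Ra1; b2: attacked by Nd3; b3: attacked by Bc4; a4: attacked by Ra1; b4: attacked by Nd3.
White has no legal moves → checkmate.

yes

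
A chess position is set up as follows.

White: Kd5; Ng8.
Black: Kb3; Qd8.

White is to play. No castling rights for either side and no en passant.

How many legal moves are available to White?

5

White to move; king on d5.
In check: yes, from the black queen on d8.
Legal moves: Ke6, Kc6, Ke5, Kc5, Ke4.
Count: 5.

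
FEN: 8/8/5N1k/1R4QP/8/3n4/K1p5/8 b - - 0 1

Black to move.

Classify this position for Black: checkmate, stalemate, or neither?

checkmate

Black to move; black king on h6.
In check: yes, from the white queen on g5.
King squares — g5: attacked by Rb5; h5: attacked by Qg5; g6: attacked by Qg5; g7: attacked by Qg5; h7: attacked by Nf6.
Legal moves for Black: none.
In check with no legal moves → checkmate.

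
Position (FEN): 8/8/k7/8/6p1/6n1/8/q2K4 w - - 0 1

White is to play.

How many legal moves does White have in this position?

White to move; king on d1.
In check: yes, from the black queen on a1.
Legal moves: Kd2, Kc2.
Count: 2.

2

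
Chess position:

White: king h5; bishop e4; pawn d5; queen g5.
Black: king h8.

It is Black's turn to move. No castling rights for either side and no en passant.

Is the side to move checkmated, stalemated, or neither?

stalemate

Black to move; black king on h8.
In check: no.
King squares — g7: attacked by Qg5; h7: attacked by Be4; g8: attacked by Qg5.
Legal moves for Black: none.
Not in check and no legal moves → stalemate.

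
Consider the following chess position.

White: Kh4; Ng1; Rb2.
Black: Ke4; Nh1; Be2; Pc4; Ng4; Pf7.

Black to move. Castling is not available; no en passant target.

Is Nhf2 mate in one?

After Nhf2: white king on h4; in check: no.
White is not in check, so this cannot be checkmate.

no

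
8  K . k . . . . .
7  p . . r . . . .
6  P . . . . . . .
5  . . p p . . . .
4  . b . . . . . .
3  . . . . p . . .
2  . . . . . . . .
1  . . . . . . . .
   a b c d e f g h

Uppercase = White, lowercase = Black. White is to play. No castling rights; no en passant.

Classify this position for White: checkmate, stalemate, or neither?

White to move; white king on a8.
In check: no.
King squares — a7: attacked by Rd7; b7: attacked by Rd7; b8: attacked by Kc8.
Legal moves for White: none.
Not in check and no legal moves → stalemate.

stalemate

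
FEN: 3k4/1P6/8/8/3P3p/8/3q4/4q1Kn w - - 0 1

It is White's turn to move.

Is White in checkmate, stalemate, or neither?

White to move; white king on g1.
In check: yes, from the black queen on e1.
King squares — f1: attacked by Qe1; h1: attacked by Qe1; f2: attacked by Qe1; g2: attacked by Qd2; h2: attacked by Qd2.
Legal moves for White: none.
In check with no legal moves → checkmate.

checkmate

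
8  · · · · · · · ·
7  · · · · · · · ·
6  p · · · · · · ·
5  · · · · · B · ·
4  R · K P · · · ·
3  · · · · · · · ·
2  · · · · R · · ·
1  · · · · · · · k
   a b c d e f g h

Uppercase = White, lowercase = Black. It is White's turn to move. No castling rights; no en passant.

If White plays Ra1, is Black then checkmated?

After Ra1: black king on h1; in check: yes, from the white rook on a1.
King squares — g1: attacked by Ra1; g2: attacked by Re2; h2: attacked by Re2.
Black has no legal moves → checkmate.

yes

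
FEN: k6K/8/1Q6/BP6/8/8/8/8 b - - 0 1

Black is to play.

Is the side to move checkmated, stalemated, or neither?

stalemate

Black to move; black king on a8.
In check: no.
King squares — a7: attacked by Qb6; b7: attacked by Qb6; b8: attacked by Qb6.
Legal moves for Black: none.
Not in check and no legal moves → stalemate.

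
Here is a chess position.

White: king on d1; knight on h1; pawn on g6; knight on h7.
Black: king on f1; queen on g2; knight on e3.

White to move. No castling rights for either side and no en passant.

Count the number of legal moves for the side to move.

1

White to move; king on d1.
In check: yes, from the black knight on e3.
Legal moves: Kc1.
Count: 1.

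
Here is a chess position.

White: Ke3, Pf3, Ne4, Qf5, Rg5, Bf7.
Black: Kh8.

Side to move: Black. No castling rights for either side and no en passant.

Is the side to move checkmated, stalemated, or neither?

Black to move; black king on h8.
In check: no.
King squares — g7: attacked by Rg5; h7: attacked by Qf5; g8: attacked by Rg5.
Legal moves for Black: none.
Not in check and no legal moves → stalemate.

stalemate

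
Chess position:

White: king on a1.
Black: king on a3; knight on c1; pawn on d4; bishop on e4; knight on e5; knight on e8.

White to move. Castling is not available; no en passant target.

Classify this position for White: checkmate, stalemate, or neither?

stalemate

White to move; white king on a1.
In check: no.
King squares — b1: attacked by Be4; a2: attacked by Nc1; b2: attacked by Ka3.
Legal moves for White: none.
Not in check and no legal moves → stalemate.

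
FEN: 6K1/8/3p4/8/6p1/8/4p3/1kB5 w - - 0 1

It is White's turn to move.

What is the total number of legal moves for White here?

12

White to move; king on g8.
In check: no.
Legal moves: Kh8, Kf8, Kh7, Kg7, Kf7, Bh6, Bg5, Bf4, Be3, Ba3, Bd2, Bb2.
Count: 12.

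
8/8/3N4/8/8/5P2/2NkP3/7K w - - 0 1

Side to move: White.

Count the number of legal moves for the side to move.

20

White to move; king on h1.
In check: no.
Legal moves: Ne8, Nc8, Nf7, Nb7, Nf5, Nb5, Ne4+, Nc4+, Nd4, Nb4, Ne3, Na3, Ne1, Na1, Kh2, Kg2, Kg1, f4, e3, e4.
Count: 20.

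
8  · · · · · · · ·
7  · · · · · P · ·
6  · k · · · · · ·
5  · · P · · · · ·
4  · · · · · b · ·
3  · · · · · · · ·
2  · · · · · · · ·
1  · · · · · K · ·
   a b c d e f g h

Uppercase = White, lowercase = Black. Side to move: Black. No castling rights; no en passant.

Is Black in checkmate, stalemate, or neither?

Black to move; black king on b6.
In check: yes, from the white pawn on c5.
Legal moves for Black: Kc7, Kb7, Ka7, Kc6, Ka6, Kxc5, Kb5, Ka5.
Black is in check but has 8 legal moves → neither.

neither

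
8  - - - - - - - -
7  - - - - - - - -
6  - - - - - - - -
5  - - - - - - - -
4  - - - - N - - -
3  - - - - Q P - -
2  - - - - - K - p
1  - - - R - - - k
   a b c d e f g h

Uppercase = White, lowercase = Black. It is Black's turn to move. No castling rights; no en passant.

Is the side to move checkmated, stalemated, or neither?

checkmate

Black to move; black king on h1.
In check: yes, from the white rook on d1.
King squares — g1: attacked by Rd1; g2: attacked by Kf2; h2: own pawn.
Legal moves for Black: none.
In check with no legal moves → checkmate.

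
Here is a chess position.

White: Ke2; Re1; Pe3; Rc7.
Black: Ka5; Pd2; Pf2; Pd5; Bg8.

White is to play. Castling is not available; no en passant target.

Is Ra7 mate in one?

no

After Ra7: black king on a5; in check: yes, from the white rook on a7.
Black has 3 legal replies: Kb6, Kb5, Kb4.
In check but a legal move exists → not checkmate.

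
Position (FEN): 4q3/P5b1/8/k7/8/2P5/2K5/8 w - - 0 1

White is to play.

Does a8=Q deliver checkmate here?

After a8=Q: black king on a5; in check: yes, from the white queen on a8.
Black has 3 legal replies: Kb6, Kb5, Qxa8.
In check but a legal move exists → not checkmate.

no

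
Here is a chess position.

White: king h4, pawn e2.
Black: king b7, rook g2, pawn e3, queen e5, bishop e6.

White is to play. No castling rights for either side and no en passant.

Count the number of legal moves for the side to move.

0

White to move; king on h4.
In check: no.
Legal moves: none.
Count: 0.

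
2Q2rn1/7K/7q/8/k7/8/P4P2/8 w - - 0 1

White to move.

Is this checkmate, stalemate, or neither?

White to move; white king on h7.
In check: yes, from the black queen on h6.
King squares — g6: attacked by Qh6; h6: attacked by Ng8; g7: attacked by Qh6; g8: attacked by Rf8; h8: attacked by Qh6.
Legal moves for White: none.
In check with no legal moves → checkmate.

checkmate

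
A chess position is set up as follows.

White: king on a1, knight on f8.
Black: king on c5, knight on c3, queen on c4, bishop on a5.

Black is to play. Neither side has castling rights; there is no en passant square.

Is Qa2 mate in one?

After Qa2: white king on a1; in check: yes, from the black queen on a2.
King squares — b1: attacked by Qa2; a2: attacked by Nc3; b2: attacked by Qa2.
White has no legal moves → checkmate.

yes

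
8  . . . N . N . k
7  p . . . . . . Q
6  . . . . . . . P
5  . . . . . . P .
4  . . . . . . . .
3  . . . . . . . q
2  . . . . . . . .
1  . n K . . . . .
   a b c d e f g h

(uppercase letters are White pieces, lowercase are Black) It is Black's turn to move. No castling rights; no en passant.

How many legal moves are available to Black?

0

Black to move; king on h8.
In check: yes, from the white queen on h7.
Legal moves: none.
Count: 0.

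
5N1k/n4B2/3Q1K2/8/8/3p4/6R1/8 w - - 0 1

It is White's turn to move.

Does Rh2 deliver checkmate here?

yes

After Rh2: black king on h8; in check: yes, from the white rook on h2.
King squares — g7: attacked by Kf6; h7: attacked by Rh2; g8: attacked by Bf7.
Black has no legal moves → checkmate.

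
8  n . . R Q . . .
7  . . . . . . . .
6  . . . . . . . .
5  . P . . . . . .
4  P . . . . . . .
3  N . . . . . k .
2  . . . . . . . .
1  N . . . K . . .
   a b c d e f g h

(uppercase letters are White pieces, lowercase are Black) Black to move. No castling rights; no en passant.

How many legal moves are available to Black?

9

Black to move; king on g3.
In check: no.
Legal moves: Nc7, Nb6, Kh4, Kg4, Kf4, Kh3, Kf3, Kh2, Kg2.
Count: 9.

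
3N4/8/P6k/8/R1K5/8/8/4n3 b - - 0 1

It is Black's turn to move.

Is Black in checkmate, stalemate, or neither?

Black to move; black king on h6.
In check: no.
Legal moves for Black: Kh7, Kg7, Kg6, Kh5, Kg5, Nf3, Nd3, Ng2, Nc2.
Black has 9 legal moves and is not in check → neither.

neither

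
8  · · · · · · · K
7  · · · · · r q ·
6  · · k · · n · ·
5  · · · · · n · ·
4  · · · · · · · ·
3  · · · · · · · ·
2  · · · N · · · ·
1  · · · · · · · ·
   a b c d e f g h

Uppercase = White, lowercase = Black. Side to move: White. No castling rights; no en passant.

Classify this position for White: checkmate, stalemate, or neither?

checkmate

White to move; white king on h8.
In check: yes, from the black queen on g7.
King squares — g7: attacked by Nf5; h7: attacked by Nf6; g8: attacked by Nf6.
Legal moves for White: none.
In check with no legal moves → checkmate.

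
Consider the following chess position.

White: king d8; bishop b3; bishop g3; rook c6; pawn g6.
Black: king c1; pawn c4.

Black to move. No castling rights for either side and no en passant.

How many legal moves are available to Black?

Black to move; king on c1.
In check: no.
Legal moves: Kd2, Kb2, Kb1, c3.
Count: 4.

4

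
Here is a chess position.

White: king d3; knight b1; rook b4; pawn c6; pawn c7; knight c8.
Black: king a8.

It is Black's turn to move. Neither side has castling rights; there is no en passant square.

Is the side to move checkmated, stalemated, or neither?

Black to move; black king on a8.
In check: no.
King squares — a7: attacked by Nc8; b7: attacked by Rb4; b8: attacked by Rb4.
Legal moves for Black: none.
Not in check and no legal moves → stalemate.

stalemate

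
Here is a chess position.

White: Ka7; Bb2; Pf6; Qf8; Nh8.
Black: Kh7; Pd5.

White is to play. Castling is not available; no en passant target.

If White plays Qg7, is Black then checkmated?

After Qg7: black king on h7; in check: yes, from the white queen on g7.
King squares — g6: attacked by Qg7; h6: attacked by Qg7; g7: attacked by Pf6; g8: attacked by Qg7; h8: attacked by Qg7.
Black has no legal moves → checkmate.

yes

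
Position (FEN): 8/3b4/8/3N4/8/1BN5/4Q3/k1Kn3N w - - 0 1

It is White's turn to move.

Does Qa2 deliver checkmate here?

After Qa2: black king on a1; in check: yes, from the white queen on a2.
King squares — b1: attacked by Kc1; a2: attacked by Bb3; b2: attacked by Kc1.
Black has no legal moves → checkmate.

yes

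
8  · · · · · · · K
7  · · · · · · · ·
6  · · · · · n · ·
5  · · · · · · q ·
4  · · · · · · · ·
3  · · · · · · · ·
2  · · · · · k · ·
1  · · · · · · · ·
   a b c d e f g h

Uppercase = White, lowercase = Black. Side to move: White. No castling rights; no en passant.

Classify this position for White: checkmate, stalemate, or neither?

stalemate

White to move; white king on h8.
In check: no.
King squares — g7: attacked by Qg5; h7: attacked by Nf6; g8: attacked by Qg5.
Legal moves for White: none.
Not in check and no legal moves → stalemate.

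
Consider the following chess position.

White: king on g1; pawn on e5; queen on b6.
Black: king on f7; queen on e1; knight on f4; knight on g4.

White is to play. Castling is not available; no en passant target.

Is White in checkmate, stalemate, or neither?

White to move; white king on g1.
In check: yes, from the black queen on e1.
King squares — f1: attacked by Qe1; h1: attacked by Qe1; f2: attacked by Qe1; g2: attacked by Nf4; h2: attacked by Ng4.
Legal moves for White: none.
In check with no legal moves → checkmate.

checkmate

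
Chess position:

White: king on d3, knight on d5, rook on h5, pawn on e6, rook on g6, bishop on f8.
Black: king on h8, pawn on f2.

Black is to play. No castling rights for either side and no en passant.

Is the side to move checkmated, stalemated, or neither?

checkmate

Black to move; black king on h8.
In check: yes, from the white rook on h5.
King squares — g7: attacked by Rg6; h7: attacked by Rh5; g8: attacked by Rg6.
Legal moves for Black: none.
In check with no legal moves → checkmate.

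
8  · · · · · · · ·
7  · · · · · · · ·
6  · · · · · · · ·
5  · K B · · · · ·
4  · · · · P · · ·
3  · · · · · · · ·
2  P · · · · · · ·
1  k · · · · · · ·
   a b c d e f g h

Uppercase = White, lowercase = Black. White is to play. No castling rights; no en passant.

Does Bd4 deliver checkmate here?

After Bd4: black king on a1; in check: yes, from the white bishop on d4.
Black has 2 legal replies: Kxa2, Kb1.
In check but a legal move exists → not checkmate.

no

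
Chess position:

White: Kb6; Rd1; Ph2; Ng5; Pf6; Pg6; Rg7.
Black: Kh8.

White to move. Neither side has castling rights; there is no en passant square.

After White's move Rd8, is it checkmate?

yes

After Rd8: black king on h8; in check: yes, from the white rook on d8.
King squares — g7: attacked by Pf6; h7: attacked by Ng5; g8: attacked by Rg7.
Black has no legal moves → checkmate.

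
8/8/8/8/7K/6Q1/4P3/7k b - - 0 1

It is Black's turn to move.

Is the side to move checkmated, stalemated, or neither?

Black to move; black king on h1.
In check: no.
King squares — g1: attacked by Qg3; g2: attacked by Qg3; h2: attacked by Qg3.
Legal moves for Black: none.
Not in check and no legal moves → stalemate.

stalemate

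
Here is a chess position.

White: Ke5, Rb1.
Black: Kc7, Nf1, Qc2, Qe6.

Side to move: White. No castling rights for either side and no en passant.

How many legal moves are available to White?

White to move; king on e5.
In check: yes, from the black queen on e6.
Legal moves: Kxe6, Kf4, Kd4.
Count: 3.

3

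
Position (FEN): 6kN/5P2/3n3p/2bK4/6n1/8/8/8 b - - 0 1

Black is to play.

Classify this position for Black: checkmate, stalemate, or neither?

Black to move; black king on g8.
In check: yes, from the white pawn on f7.
Legal moves for Black: Kxh8, Kf8, Kh7, Kg7, Nxf7.
Black is in check but has 5 legal moves → neither.

neither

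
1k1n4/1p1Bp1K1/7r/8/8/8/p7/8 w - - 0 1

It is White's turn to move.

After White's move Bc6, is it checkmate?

no

After Bc6: black king on b8; in check: no.
Black is not in check, so this cannot be checkmate.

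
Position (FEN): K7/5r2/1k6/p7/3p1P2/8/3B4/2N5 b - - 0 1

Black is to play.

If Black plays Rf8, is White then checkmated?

yes

After Rf8: white king on a8; in check: yes, from the black rook on f8.
King squares — a7: attacked by Kb6; b7: attacked by Kb6; b8: attacked by Rf8.
White has no legal moves → checkmate.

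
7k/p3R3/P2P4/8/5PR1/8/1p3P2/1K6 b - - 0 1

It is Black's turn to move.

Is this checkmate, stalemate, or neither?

stalemate

Black to move; black king on h8.
In check: no.
King squares — g7: attacked by Rg4; h7: attacked by Re7; g8: attacked by Rg4.
Legal moves for Black: none.
Not in check and no legal moves → stalemate.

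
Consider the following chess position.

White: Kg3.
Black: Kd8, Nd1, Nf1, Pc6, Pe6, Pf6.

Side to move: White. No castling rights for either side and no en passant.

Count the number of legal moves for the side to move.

6

White to move; king on g3.
In check: yes, from the black knight on f1.
Legal moves: Kh4, Kg4, Kf4, Kh3, Kf3, Kg2.
Count: 6.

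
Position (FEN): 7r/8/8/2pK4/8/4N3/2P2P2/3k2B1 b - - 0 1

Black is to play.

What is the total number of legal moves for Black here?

4

Black to move; king on d1.
In check: yes, from the white knight on e3.
Legal moves: Ke2, Kd2, Ke1, Kc1.
Count: 4.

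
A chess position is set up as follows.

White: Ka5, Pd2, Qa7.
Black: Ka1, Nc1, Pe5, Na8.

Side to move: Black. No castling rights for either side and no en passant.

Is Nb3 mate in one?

After Nb3: white king on a5; in check: yes, from the black knight on b3.
White has 4 legal replies: Ka6, Kb5+, Kb4+, Ka4.
In check but a legal move exists → not checkmate.

no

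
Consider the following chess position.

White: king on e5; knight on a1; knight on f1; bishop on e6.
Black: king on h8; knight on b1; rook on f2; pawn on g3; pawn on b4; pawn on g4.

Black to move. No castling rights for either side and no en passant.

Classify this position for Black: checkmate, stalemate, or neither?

neither

Black to move; black king on h8.
In check: no.
Legal moves for Black include: Kh7, Kg7, Rf8, Rf7, Rf6, Rf5+, Rf4, Rf3, Rh2, Rg2, Re2+, Rd2, Rc2, Rb2, Ra2, Rxf1, Nc3, Na3, ... (list truncated; more exist).
Black has legal moves and is not in check → neither.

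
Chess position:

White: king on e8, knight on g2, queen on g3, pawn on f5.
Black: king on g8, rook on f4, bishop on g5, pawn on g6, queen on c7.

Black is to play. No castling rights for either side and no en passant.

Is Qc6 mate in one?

After Qc6: white king on e8; in check: yes, from the black queen on c6.
King squares — d7: attacked by Qc6; e7: attacked by Bg5; f7: attacked by Kg8; d8: attacked by Bg5; f8: attacked by Kg8.
White has no legal moves → checkmate.

yes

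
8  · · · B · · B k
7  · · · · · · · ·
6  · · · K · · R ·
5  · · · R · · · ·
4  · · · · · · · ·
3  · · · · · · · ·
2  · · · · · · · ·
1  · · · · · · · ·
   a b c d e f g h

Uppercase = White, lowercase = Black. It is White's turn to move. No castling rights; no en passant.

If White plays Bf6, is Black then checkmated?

yes

After Bf6: black king on h8; in check: yes, from the white bishop on f6.
King squares — g7: attacked by Bf6; h7: attacked by Bg8; g8: attacked by Rg6.
Black has no legal moves → checkmate.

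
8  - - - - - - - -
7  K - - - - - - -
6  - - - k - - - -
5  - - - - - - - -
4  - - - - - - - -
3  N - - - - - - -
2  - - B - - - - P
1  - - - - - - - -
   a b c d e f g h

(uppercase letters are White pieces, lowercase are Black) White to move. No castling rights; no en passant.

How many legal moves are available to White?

19

White to move; king on a7.
In check: no.
Legal moves: Kb8, Ka8, Kb7, Kb6, Ka6, Nb5+, Nc4+, Nb1, Bh7, Bg6, Bf5, Be4, Ba4, Bd3, Bb3, Bd1, Bb1, h3, h4.
Count: 19.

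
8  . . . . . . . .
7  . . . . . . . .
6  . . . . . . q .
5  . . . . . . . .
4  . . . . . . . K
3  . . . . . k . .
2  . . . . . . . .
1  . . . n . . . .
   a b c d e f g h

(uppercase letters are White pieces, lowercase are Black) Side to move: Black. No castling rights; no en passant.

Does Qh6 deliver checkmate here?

yes

After Qh6: white king on h4; in check: yes, from the black queen on h6.
King squares — g3: attacked by Kf3; h3: attacked by Qh6; g4: attacked by Kf3; g5: attacked by Qh6; h5: attacked by Qh6.
White has no legal moves → checkmate.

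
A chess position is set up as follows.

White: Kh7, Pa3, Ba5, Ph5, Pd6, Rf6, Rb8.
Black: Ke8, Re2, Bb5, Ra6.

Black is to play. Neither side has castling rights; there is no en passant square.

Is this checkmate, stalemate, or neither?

Black to move; black king on e8.
In check: yes, from the white rook on b8.
Legal moves for Black: Kd7.
Black is in check but has 1 legal move → neither.

neither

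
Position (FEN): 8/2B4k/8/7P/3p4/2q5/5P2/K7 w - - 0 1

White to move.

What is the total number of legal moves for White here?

2

White to move; king on a1.
In check: yes, from the black queen on c3.
Legal moves: Ka2, Kb1.
Count: 2.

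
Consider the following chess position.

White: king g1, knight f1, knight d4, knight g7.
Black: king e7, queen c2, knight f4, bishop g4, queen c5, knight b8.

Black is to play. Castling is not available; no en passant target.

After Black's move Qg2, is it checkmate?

yes

After Qg2: white king on g1; in check: yes, from the black queen on g2.
King squares — f1: own knight; h1: attacked by Qg2; f2: attacked by Qg2; g2: attacked by Nf4; h2: attacked by Qg2.
White has no legal moves → checkmate.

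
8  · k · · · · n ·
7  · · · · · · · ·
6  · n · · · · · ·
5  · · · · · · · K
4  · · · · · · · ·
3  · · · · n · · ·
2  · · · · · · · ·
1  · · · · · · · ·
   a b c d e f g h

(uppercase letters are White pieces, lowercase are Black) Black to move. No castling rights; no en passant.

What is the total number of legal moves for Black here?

Black to move; king on b8.
In check: no.
Legal moves: Ne7, Nh6, Nf6+, Kc8, Ka8, Kc7, Kb7, Ka7, Nc8, Na8, Nd7, Nbd5, Nbc4, Na4, Nf5, Ned5, Ng4, Nec4, Ng2, Nc2, Nf1, Nd1.
Count: 22.

22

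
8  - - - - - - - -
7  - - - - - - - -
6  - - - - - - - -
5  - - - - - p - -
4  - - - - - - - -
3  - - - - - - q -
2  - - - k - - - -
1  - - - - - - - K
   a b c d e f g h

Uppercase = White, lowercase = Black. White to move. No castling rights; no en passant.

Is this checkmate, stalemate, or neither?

stalemate

White to move; white king on h1.
In check: no.
King squares — g1: attacked by Qg3; g2: attacked by Qg3; h2: attacked by Qg3.
Legal moves for White: none.
Not in check and no legal moves → stalemate.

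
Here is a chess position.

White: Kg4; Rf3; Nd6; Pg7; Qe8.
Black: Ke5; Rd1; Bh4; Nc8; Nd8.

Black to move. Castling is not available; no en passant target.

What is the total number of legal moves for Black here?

6

Black to move; king on e5.
In check: yes, from the white queen on e8.
Legal moves: Kxd6, Kd5, Kd4, Ne6, Ne7, Be7.
Count: 6.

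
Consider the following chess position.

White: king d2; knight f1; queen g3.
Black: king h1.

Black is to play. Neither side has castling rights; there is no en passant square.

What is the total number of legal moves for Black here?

0

Black to move; king on h1.
In check: no.
Legal moves: none.
Count: 0.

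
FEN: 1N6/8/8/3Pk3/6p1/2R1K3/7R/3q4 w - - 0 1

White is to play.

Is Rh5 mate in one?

After Rh5: black king on e5; in check: yes, from the white rook on h5.
Black has 2 legal replies: Kf6, Kd6.
In check but a legal move exists → not checkmate.

no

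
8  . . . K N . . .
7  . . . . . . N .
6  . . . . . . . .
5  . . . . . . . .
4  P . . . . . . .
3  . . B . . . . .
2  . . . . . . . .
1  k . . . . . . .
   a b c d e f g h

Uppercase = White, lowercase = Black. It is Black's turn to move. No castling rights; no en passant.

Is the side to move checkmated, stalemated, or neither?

Black to move; black king on a1.
In check: yes, from the white bishop on c3.
Legal moves for Black: Ka2, Kb1.
Black is in check but has 2 legal moves → neither.

neither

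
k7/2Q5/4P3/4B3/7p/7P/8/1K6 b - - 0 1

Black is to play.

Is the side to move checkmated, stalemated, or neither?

Black to move; black king on a8.
In check: no.
King squares — a7: attacked by Qc7; b7: attacked by Qc7; b8: attacked by Qc7.
Legal moves for Black: none.
Not in check and no legal moves → stalemate.

stalemate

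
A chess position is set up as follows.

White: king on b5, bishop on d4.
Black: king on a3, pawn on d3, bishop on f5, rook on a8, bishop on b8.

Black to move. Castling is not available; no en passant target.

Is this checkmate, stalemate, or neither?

neither

Black to move; black king on a3.
In check: no.
Legal moves for Black include: Bc7, Ba7, Bd6, Be5, Bf4, Bg3, Bh2, Ra7, Ra6, Ra5+, Ra4, Bc8, Bh7, Bd7+, Bg6, Be6, Bg4, Be4, ... (list truncated; more exist).
Black has legal moves and is not in check → neither.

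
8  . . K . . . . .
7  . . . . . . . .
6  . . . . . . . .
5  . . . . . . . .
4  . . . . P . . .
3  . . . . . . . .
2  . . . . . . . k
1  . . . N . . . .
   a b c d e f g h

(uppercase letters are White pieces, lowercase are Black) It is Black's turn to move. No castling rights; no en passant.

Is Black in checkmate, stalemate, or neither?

neither

Black to move; black king on h2.
In check: no.
Legal moves for Black: Kh3, Kg3, Kg2, Kh1, Kg1.
Black has 5 legal moves and is not in check → neither.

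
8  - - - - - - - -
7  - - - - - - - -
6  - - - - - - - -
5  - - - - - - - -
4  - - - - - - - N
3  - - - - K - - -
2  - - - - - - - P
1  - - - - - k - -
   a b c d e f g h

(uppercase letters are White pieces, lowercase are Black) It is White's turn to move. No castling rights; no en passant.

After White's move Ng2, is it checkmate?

After Ng2: black king on f1; in check: no.
Black is not in check, so this cannot be checkmate.

no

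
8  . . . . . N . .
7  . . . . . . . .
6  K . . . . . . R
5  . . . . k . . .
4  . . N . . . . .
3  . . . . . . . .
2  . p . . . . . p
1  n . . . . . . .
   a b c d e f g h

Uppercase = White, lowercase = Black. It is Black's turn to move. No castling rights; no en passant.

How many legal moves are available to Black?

5

Black to move; king on e5.
In check: yes, from the white knight on c4.
Legal moves: Kf5, Kd5, Kf4, Ke4, Kd4.
Count: 5.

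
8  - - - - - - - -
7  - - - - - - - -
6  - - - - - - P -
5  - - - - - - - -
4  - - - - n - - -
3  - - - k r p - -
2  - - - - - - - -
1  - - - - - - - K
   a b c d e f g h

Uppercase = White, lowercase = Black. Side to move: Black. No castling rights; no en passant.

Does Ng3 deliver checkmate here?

no

After Ng3: white king on h1; in check: yes, from the black knight on g3.
White has 2 legal replies: Kh2, Kg1.
In check but a legal move exists → not checkmate.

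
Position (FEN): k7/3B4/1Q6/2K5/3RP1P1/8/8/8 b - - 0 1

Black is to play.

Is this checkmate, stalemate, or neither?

stalemate

Black to move; black king on a8.
In check: no.
King squares — a7: attacked by Qb6; b7: attacked by Qb6; b8: attacked by Qb6.
Legal moves for Black: none.
Not in check and no legal moves → stalemate.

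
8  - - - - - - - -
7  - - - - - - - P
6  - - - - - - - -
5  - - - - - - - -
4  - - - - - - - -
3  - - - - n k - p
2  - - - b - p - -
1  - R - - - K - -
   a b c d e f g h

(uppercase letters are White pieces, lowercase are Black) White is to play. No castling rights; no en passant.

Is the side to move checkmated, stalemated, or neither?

checkmate

White to move; white king on f1.
In check: yes, from the black knight on e3.
King squares — e1: attacked by Bd2; g1: attacked by Pf2; e2: attacked by Kf3; f2: attacked by Kf3; g2: attacked by Ne3.
Legal moves for White: none.
In check with no legal moves → checkmate.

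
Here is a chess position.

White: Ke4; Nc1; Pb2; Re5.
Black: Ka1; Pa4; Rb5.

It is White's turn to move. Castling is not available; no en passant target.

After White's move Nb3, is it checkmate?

no

After Nb3: black king on a1; in check: yes, from the white knight on b3.
Black has 5 legal replies: Kxb2, Ka2, Kb1, Rxb3, axb3.
In check but a legal move exists → not checkmate.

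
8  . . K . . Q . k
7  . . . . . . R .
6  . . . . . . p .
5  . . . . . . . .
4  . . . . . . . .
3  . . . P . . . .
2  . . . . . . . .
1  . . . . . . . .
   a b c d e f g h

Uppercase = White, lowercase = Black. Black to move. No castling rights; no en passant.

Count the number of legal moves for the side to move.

Black to move; king on h8.
In check: yes, from the white queen on f8.
Legal moves: none.
Count: 0.

0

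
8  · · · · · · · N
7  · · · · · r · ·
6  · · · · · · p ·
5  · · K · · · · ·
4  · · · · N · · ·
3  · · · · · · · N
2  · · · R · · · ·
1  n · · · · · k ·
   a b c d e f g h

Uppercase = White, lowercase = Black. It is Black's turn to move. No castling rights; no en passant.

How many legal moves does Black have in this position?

Black to move; king on g1.
In check: yes, from the white knight on h3.
Legal moves: Kh1, Kf1.
Count: 2.

2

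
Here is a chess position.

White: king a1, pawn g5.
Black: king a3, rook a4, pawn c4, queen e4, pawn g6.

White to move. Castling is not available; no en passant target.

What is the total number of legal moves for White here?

White to move; king on a1.
In check: no.
Legal moves: none.
Count: 0.

0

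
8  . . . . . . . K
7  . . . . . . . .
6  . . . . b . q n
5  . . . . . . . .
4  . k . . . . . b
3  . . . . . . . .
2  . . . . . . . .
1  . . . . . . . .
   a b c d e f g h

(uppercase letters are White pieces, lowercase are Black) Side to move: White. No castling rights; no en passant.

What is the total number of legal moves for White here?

White to move; king on h8.
In check: no.
Legal moves: none.
Count: 0.

0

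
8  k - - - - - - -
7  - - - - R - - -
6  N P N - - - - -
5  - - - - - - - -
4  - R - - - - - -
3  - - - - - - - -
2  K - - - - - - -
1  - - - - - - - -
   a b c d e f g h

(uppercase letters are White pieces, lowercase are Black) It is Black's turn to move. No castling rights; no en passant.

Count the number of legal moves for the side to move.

0

Black to move; king on a8.
In check: no.
Legal moves: none.
Count: 0.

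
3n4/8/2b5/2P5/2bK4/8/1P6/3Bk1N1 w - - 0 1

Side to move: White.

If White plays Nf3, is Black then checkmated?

After Nf3: black king on e1; in check: yes, from the white knight on f3.
Black has 4 legal replies: Kf2, Kf1, Kxd1, Bxf3.
In check but a legal move exists → not checkmate.

no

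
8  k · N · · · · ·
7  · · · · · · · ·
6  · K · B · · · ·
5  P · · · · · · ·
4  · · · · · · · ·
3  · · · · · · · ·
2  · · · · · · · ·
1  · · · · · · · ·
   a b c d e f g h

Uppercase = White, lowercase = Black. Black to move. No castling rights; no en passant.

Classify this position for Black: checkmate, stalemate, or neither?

Black to move; black king on a8.
In check: no.
King squares — a7: attacked by Kb6; b7: attacked by Kb6; b8: attacked by Bd6.
Legal moves for Black: none.
Not in check and no legal moves → stalemate.

stalemate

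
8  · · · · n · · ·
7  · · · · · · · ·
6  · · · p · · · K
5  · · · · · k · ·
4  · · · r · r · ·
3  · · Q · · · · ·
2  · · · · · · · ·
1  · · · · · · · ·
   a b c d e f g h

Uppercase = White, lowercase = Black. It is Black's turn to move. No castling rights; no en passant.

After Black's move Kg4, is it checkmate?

After Kg4: white king on h6; in check: no.
White is not in check, so this cannot be checkmate.

no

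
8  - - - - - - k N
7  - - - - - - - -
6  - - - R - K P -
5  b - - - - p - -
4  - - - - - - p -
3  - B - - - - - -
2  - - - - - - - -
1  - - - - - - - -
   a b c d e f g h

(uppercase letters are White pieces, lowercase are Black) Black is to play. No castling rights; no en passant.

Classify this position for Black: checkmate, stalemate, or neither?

neither

Black to move; black king on g8.
In check: yes, from the white bishop on b3.
Legal moves for Black: Kxh8, Kf8.
Black is in check but has 2 legal moves → neither.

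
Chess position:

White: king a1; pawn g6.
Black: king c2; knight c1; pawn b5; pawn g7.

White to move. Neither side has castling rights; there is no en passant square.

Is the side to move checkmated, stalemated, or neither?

stalemate

White to move; white king on a1.
In check: no.
King squares — b1: attacked by Kc2; a2: attacked by Nc1; b2: attacked by Kc2.
Legal moves for White: none.
Not in check and no legal moves → stalemate.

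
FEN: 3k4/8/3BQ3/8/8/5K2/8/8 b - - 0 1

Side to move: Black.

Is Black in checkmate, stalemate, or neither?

Black to move; black king on d8.
In check: no.
King squares — c7: attacked by Bd6; d7: attacked by Qe6; e7: attacked by Bd6; c8: attacked by Qe6; e8: attacked by Qe6.
Legal moves for Black: none.
Not in check and no legal moves → stalemate.

stalemate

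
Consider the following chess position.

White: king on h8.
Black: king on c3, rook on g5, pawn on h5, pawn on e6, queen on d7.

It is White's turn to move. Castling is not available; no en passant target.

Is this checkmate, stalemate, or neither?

White to move; white king on h8.
In check: no.
King squares — g7: attacked by Rg5; h7: attacked by Qd7; g8: attacked by Rg5.
Legal moves for White: none.
Not in check and no legal moves → stalemate.

stalemate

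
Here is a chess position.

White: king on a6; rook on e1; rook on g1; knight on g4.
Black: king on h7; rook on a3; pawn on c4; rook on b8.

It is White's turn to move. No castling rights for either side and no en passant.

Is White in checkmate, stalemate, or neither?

checkmate

White to move; white king on a6.
In check: yes, from the black rook on a3.
King squares — a5: attacked by Ra3; b5: attacked by Rb8; b6: attacked by Rb8; a7: attacked by Ra3; b7: attacked by Rb8.
Legal moves for White: none.
In check with no legal moves → checkmate.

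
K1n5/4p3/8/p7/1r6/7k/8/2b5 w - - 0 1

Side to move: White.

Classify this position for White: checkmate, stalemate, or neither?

stalemate

White to move; white king on a8.
In check: no.
King squares — a7: attacked by Nc8; b7: attacked by Rb4; b8: attacked by Rb4.
Legal moves for White: none.
Not in check and no legal moves → stalemate.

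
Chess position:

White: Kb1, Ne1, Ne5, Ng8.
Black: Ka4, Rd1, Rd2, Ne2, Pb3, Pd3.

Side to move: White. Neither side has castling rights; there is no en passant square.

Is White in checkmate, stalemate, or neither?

White to move; white king on b1.
In check: yes, from the black rook on d1.
King squares — a1: attacked by Rd1; c1: attacked by Rd1; a2: attacked by Rd2; b2: attacked by Rd2; c2: attacked by Rd2.
Legal moves for White: none.
In check with no legal moves → checkmate.

checkmate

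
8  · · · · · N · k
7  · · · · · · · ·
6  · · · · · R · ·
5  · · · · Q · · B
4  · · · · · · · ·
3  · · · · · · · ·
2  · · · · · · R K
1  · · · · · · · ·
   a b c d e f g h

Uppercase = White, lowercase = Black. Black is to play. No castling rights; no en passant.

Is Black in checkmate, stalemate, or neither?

Black to move; black king on h8.
In check: no.
King squares — g7: attacked by Rg2; h7: attacked by Nf8; g8: attacked by Rg2.
Legal moves for Black: none.
Not in check and no legal moves → stalemate.

stalemate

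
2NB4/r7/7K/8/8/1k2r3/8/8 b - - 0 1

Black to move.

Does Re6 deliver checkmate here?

After Re6: white king on h6; in check: yes, from the black rook on e6.
White has 3 legal replies: Kh5, Kg5, Bf6.
In check but a legal move exists → not checkmate.

no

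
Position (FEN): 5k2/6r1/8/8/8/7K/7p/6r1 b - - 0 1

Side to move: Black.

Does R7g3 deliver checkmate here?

After R7g3: white king on h3; in check: yes, from the black rook on g3.
White has 2 legal replies: Kh4, Kxh2.
In check but a legal move exists → not checkmate.

no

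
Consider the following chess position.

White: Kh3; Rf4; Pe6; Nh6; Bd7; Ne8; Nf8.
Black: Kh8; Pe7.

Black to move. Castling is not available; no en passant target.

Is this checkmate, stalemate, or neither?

stalemate

Black to move; black king on h8.
In check: no.
King squares — g7: attacked by Ne8; h7: attacked by Nf8; g8: attacked by Nh6.
Legal moves for Black: none.
Not in check and no legal moves → stalemate.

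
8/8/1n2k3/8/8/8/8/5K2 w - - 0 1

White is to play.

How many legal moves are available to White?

5

White to move; king on f1.
In check: no.
Legal moves: Kg2, Kf2, Ke2, Kg1, Ke1.
Count: 5.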